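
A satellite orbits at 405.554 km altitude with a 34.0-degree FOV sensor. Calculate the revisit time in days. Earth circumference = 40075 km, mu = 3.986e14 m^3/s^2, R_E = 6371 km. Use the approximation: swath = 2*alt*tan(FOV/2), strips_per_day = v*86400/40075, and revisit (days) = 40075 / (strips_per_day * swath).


swath = 2*405.554*tan(0.296706) = 247.9806 km
v = sqrt(mu/r) = 7669.4496 m/s = 7.6694 km/s
strips/day = v*86400/40075 = 7.6694*86400/40075 = 16.5350
coverage/day = strips * swath = 16.5350 * 247.9806 = 4100.3612 km
revisit = 40075 / 4100.3612 = 9.7735 days

9.7735 days


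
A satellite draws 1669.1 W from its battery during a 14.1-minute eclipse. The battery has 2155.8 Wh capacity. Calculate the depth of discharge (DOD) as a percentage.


E_used = P * t / 60 = 1669.1 * 14.1 / 60 = 392.2385 Wh
DOD = E_used / E_total * 100 = 392.2385 / 2155.8 * 100
DOD = 18.1946 %

18.1946 %


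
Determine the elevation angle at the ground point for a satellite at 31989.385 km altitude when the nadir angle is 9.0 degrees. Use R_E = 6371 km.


r = R_E + alt = 38360.3850 km
Law of sines in the satellite / Earth-center / ground-point triangle:
  sin(nadir)/R_E = sin(90 + el)/r  =>  cos(el) = (r/R_E)*sin(nadir)
cos(el) = (38360.3850 / 6371.0000) * sin(9.0 deg) = 0.9419065
el = arccos(0.9419065) = 19.6258 deg
(Earth-central angle = 90 - nadir - el = 61.3742 deg)

19.6258 degrees


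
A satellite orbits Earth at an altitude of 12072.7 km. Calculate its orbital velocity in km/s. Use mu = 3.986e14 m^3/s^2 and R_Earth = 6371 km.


r = R_E + alt = 6371.0 + 12072.7 = 18443.7000 km = 1.84437e+07 m
v = sqrt(mu/r) = sqrt(3.986e14 / 1.84437e+07) = 4648.8402 m/s = 4.6488 km/s

4.6488 km/s


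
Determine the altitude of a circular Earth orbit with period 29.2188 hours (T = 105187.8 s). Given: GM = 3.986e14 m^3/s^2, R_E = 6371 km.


T = 105187.8 s
r = (mu*T^2/(4*pi^2))^(1/3) = (3.986e14 * 105187.8^2 / (4*pi^2))^(1/3)
r = 4.8161806e+07 m = 48161.8064 km
alt = r - R_E = 48161.8064 - 6371 = 41790.8064 km

41790.8064 km


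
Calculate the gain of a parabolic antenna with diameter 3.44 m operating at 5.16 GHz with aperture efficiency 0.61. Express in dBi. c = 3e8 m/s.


lambda = c/f = 3e8 / 5.16e+09 = 0.05813953 m
G = eta*(pi*D/lambda)^2 = 0.61*(pi*3.44/0.05813953)^2
G = 21076.7362 (linear)
G = 10*log10(21076.7362) = 43.2380 dBi

43.2380 dBi


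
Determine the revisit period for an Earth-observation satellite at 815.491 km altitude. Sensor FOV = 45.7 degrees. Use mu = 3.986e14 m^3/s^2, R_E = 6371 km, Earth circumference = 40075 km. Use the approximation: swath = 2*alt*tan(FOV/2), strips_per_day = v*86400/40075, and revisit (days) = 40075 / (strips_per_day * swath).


swath = 2*815.491*tan(0.3988077) = 687.2771 km
v = sqrt(mu/r) = 7447.4947 m/s = 7.4475 km/s
strips/day = v*86400/40075 = 7.4475*86400/40075 = 16.0565
coverage/day = strips * swath = 16.0565 * 687.2771 = 11035.2532 km
revisit = 40075 / 11035.2532 = 3.6315 days

3.6315 days


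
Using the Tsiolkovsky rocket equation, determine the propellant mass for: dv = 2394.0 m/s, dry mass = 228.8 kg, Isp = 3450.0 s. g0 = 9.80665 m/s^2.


ve = Isp * g0 = 3450.0 * 9.80665 = 33832.942500 m/s
mass ratio = exp(dv/ve) = exp(2394.0/33832.942500) = 1.07332299
m_prop = m_dry * (mr - 1) = 228.8 * (1.07332299 - 1)
m_prop = 16.7763 kg

16.7763 kg


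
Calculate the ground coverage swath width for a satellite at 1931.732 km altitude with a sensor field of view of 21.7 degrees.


FOV = 21.7 deg = 0.3787364 rad
swath = 2 * alt * tan(FOV/2) = 2 * 1931.732 * tan(0.1893682)
swath = 2 * 1931.732 * 0.1916648
swath = 740.4900 km

740.4900 km


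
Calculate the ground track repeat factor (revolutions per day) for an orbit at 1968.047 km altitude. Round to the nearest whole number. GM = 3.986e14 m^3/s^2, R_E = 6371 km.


r = 8.339047e+06 m
T = 2*pi*sqrt(r^3/mu) = 7578.5453 s = 126.3091 min
revs/day = 1440 / 126.3091 = 11.4006
Rounded: 11 revolutions per day

11 revolutions per day


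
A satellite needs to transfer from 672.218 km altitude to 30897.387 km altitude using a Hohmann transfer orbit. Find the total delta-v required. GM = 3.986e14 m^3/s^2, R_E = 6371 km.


r1 = 7043.2180 km = 7.043218e+06 m
r2 = 37268.3870 km = 3.7268387e+07 m
dv1 = sqrt(mu/r1)*(sqrt(2*r2/(r1+r2)) - 1) = 2233.9884 m/s
dv2 = sqrt(mu/r2)*(1 - sqrt(2*r1/(r1+r2))) = 1426.4691 m/s
total dv = |dv1| + |dv2| = 2233.9884 + 1426.4691 = 3660.4575 m/s = 3.6605 km/s

3.6605 km/s


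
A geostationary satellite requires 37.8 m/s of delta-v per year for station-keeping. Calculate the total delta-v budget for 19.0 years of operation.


dV = rate * years = 37.8 * 19.0
dV = 718.2000 m/s

718.2000 m/s


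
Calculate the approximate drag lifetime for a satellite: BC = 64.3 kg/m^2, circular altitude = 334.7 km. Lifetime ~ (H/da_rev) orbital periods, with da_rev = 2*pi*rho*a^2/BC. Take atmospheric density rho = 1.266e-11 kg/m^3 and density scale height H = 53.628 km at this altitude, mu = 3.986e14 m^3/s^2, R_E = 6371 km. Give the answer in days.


a = R_E + alt = 6705.7000 km = 6.7057e+06 m
da_rev = 2*pi*rho*a^2/BC = 2*pi*1.266e-11*(6.7057e+06)^2/64.3 = 55.627666 m per revolution
N = H/da_rev = 53628.0000 m / 55.627666 m = 964.0527 revolutions
P = 2*pi*sqrt(a^3/mu) = 5464.8394 s
lifetime = N*P = 964.0527 * 5464.8394 = 5.268393e+06 s = 60.9768 days

60.9768 days


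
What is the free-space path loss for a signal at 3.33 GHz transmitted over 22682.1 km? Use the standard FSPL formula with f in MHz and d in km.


f = 3.33 GHz = 3330.0000 MHz
d = 22682.1 km
FSPL = 32.44 + 20*log10(3330.0000) + 20*log10(22682.1)
FSPL = 32.44 + 70.4489 + 87.1137
FSPL = 190.0025 dB

190.0025 dB


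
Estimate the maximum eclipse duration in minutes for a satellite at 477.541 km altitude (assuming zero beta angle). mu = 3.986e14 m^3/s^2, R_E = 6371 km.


r = 6848.5410 km
T = 94.0063 min
Eclipse fraction = arcsin(R_E/r)/pi = arcsin(6371.0000/6848.5410)/pi
= arcsin(0.9302711)/pi = 0.3804284
Eclipse duration = 0.3804284 * 94.0063 = 35.7627 min

35.7627 minutes


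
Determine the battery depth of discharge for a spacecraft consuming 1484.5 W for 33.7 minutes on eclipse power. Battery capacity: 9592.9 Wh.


E_used = P * t / 60 = 1484.5 * 33.7 / 60 = 833.7942 Wh
DOD = E_used / E_total * 100 = 833.7942 / 9592.9 * 100
DOD = 8.6918 %

8.6918 %


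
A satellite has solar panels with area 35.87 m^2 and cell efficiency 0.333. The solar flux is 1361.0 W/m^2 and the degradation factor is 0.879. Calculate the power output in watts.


P = area * eta * S * degradation
P = 35.87 * 0.333 * 1361.0 * 0.879
P = 14289.6835 W

14289.6835 W


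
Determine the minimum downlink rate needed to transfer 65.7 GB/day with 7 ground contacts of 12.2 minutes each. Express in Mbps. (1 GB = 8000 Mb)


total contact time = 7 * 12.2 * 60 = 5124.0000 s
data = 65.7 GB = 525600.0000 Mb
rate = 525600.0000 / 5124.0000 = 102.5761 Mbps

102.5761 Mbps


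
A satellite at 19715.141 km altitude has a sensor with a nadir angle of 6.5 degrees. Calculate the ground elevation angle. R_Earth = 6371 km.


r = R_E + alt = 26086.1410 km
Law of sines in the satellite / Earth-center / ground-point triangle:
  sin(nadir)/R_E = sin(90 + el)/r  =>  cos(el) = (r/R_E)*sin(nadir)
cos(el) = (26086.1410 / 6371.0000) * sin(6.5 deg) = 0.463512
el = arccos(0.463512) = 62.3860 deg
(Earth-central angle = 90 - nadir - el = 21.1140 deg)

62.3860 degrees


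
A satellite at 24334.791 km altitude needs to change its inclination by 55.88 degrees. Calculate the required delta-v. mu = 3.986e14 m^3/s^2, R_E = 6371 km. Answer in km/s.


r = 30705.7910 km = 3.0705791e+07 m
V = sqrt(mu/r) = 3602.9522 m/s
di = 55.88 deg = 0.97529 rad
dV = 2*V*sin(di/2) = 2*3602.9522*sin(0.487645)
dV = 3376.3026 m/s = 3.3763 km/s

3.3763 km/s


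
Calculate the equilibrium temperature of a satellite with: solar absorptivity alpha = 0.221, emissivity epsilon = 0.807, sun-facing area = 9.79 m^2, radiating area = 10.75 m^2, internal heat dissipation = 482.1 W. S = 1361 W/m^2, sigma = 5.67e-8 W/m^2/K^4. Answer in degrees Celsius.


Numerator = alpha*S*A_sun + Q_int = 0.221*1361*9.79 + 482.1 = 3426.7460 W
Denominator = eps*sigma*A_rad = 0.807*5.67e-8*10.75 = 4.9188667e-07 W/K^4
T^4 = 6.9665355e+09 K^4
T = 288.9044 K = 15.7544 C

15.7544 degrees Celsius


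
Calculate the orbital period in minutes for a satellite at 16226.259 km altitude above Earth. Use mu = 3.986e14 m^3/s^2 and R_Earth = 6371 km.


r = 22597.2590 km = 2.2597259e+07 m
T = 2*pi*sqrt(r^3/mu) = 2*pi*sqrt(1.1538977e+22 / 3.986e14)
T = 33806.0840 s = 563.4347 min

563.4347 minutes


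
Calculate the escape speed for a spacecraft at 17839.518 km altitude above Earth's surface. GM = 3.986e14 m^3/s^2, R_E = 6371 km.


r = 6371.0 + 17839.518 = 24210.5180 km = 2.4210518e+07 m
v_esc = sqrt(2*mu/r) = sqrt(2*3.986e14 / 2.4210518e+07)
v_esc = 5738.2783 m/s = 5.7383 km/s

5.7383 km/s


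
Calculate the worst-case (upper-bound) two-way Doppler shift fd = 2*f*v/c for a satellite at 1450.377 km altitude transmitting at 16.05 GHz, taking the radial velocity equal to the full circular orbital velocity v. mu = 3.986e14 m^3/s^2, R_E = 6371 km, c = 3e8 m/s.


r = 7.821377e+06 m
v = sqrt(mu/r) = 7138.8300 m/s (worst-case radial velocity)
f = 16.05 GHz = 1.605e+10 Hz
fd = 2*f*v/c = 2*1.605e+10*7138.8300/3.0e+08
fd = 763854.8050 Hz

763854.8050 Hz


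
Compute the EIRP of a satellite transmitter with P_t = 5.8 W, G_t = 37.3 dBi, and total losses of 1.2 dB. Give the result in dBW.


Pt = 5.8 W = 7.6343 dBW
EIRP = Pt_dBW + Gt - losses = 7.6343 + 37.3 - 1.2 = 43.7343 dBW

43.7343 dBW


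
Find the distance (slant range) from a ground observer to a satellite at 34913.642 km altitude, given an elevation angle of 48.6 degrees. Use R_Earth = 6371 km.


h = 34913.642 km, el = 48.6 deg
d = -R_E*sin(el) + sqrt((R_E*sin(el))^2 + 2*R_E*h + h^2)
d = -6371.0000*sin(0.84823) + sqrt((6371.0000*0.7501111)^2 + 2*6371.0000*34913.642 + 34913.642^2)
d = 36290.1361 km

36290.1361 km


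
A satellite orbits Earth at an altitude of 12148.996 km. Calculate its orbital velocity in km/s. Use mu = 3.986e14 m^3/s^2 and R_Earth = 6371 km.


r = R_E + alt = 6371.0 + 12148.996 = 18519.9960 km = 1.8519996e+07 m
v = sqrt(mu/r) = sqrt(3.986e14 / 1.8519996e+07) = 4639.2546 m/s = 4.6393 km/s

4.6393 km/s


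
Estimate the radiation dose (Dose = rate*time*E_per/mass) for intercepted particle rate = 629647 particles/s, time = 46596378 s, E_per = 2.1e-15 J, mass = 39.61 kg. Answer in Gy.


Total energy deposited = rate * time * E_per
  = 629647 * 46596378 * 2.1e-15 = 0.06161247 J
Dose = E_total / mass = 0.06161247 / 39.61
Dose = 0.001555478 Gy

0.0016 Gy


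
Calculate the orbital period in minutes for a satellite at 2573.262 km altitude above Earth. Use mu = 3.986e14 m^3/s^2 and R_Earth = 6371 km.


r = 8944.2620 km = 8.944262e+06 m
T = 2*pi*sqrt(r^3/mu) = 2*pi*sqrt(7.1553937e+20 / 3.986e14)
T = 8418.3696 s = 140.3062 min

140.3062 minutes


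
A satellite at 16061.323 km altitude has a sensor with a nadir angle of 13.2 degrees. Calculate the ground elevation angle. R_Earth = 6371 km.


r = R_E + alt = 22432.3230 km
Law of sines in the satellite / Earth-center / ground-point triangle:
  sin(nadir)/R_E = sin(90 + el)/r  =>  cos(el) = (r/R_E)*sin(nadir)
cos(el) = (22432.3230 / 6371.0000) * sin(13.2 deg) = 0.8040246
el = arccos(0.8040246) = 36.4838 deg
(Earth-central angle = 90 - nadir - el = 40.3162 deg)

36.4838 degrees


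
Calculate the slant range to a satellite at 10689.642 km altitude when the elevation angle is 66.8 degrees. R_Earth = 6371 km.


h = 10689.642 km, el = 66.8 deg
d = -R_E*sin(el) + sqrt((R_E*sin(el))^2 + 2*R_E*h + h^2)
d = -6371.0000*sin(1.1659) + sqrt((6371.0000*0.9191353)^2 + 2*6371.0000*10689.642 + 10689.642^2)
d = 11019.2114 km

11019.2114 km


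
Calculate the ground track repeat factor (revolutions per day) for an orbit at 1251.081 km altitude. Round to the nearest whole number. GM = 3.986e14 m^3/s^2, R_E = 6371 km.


r = 7.622081e+06 m
T = 2*pi*sqrt(r^3/mu) = 6622.4938 s = 110.3749 min
revs/day = 1440 / 110.3749 = 13.0464
Rounded: 13 revolutions per day

13 revolutions per day


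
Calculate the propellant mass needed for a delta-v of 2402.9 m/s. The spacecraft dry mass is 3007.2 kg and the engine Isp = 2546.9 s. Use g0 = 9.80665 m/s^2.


ve = Isp * g0 = 2546.9 * 9.80665 = 24976.556885 m/s
mass ratio = exp(dv/ve) = exp(2402.9/24976.556885) = 1.10098608
m_prop = m_dry * (mr - 1) = 3007.2 * (1.10098608 - 1)
m_prop = 303.6853 kg

303.6853 kg


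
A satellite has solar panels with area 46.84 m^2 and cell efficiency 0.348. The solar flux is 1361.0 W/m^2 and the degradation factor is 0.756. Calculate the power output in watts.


P = area * eta * S * degradation
P = 46.84 * 0.348 * 1361.0 * 0.756
P = 16771.6601 W

16771.6601 W


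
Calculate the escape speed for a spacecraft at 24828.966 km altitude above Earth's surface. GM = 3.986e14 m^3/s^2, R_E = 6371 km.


r = 6371.0 + 24828.966 = 31199.9660 km = 3.1199966e+07 m
v_esc = sqrt(2*mu/r) = sqrt(2*3.986e14 / 3.1199966e+07)
v_esc = 5054.8304 m/s = 5.0548 km/s

5.0548 km/s


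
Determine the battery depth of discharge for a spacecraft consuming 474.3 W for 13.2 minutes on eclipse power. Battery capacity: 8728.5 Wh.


E_used = P * t / 60 = 474.3 * 13.2 / 60 = 104.3460 Wh
DOD = E_used / E_total * 100 = 104.3460 / 8728.5 * 100
DOD = 1.1955 %

1.1955 %


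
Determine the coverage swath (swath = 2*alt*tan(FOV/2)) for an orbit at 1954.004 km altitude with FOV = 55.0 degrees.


FOV = 55.0 deg = 0.9599311 rad
swath = 2 * alt * tan(FOV/2) = 2 * 1954.004 * tan(0.4799655)
swath = 2 * 1954.004 * 0.5205671
swath = 2034.3802 km

2034.3802 km


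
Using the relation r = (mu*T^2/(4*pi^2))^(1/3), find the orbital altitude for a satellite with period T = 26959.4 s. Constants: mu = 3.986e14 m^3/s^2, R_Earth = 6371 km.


T = 26959.4 s
r = (mu*T^2/(4*pi^2))^(1/3) = (3.986e14 * 26959.4^2 / (4*pi^2))^(1/3)
r = 1.9432679e+07 m = 19432.6786 km
alt = r - R_E = 19432.6786 - 6371 = 13061.6786 km

13061.6786 km


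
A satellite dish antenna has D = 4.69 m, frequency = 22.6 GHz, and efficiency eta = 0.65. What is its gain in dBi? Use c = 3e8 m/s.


lambda = c/f = 3e8 / 2.26e+10 = 0.01327434 m
G = eta*(pi*D/lambda)^2 = 0.65*(pi*4.69/0.01327434)^2
G = 800816.7647 (linear)
G = 10*log10(800816.7647) = 59.0353 dBi

59.0353 dBi


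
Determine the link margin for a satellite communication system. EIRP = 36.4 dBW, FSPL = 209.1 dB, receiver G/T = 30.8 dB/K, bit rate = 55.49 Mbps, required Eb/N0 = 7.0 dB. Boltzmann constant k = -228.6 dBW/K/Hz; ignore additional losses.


C/N0 = EIRP - FSPL + G/T - k = 36.4 - 209.1 + 30.8 - (-228.6)
C/N0 = 86.7000 dB-Hz
R_b = 55.49 Mbps = 5.549e+07 bps -> 10*log10(R_b) = 77.4421 dB-Hz
Eb/N0 = C/N0 - 10*log10(R_b) = 86.7000 - 77.4421 = 9.2579 dB
Margin = Eb/N0 - Eb/N0_req = 9.2579 - 7.0 = 2.2579 dB (link closes)

2.2579 dB


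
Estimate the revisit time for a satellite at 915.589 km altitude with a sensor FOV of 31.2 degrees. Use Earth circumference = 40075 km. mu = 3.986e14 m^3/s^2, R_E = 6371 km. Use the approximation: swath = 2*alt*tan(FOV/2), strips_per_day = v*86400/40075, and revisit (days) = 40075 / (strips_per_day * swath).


swath = 2*915.589*tan(0.2722714) = 511.2741 km
v = sqrt(mu/r) = 7396.1636 m/s = 7.3962 km/s
strips/day = v*86400/40075 = 7.3962*86400/40075 = 15.9458
coverage/day = strips * swath = 15.9458 * 511.2741 = 8152.6820 km
revisit = 40075 / 8152.6820 = 4.9156 days

4.9156 days


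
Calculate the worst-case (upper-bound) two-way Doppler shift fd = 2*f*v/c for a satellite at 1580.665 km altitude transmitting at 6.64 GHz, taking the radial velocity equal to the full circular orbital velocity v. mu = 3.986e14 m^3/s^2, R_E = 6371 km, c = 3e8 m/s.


r = 7.951665e+06 m
v = sqrt(mu/r) = 7080.1036 m/s (worst-case radial velocity)
f = 6.64 GHz = 6.64e+09 Hz
fd = 2*f*v/c = 2*6.64e+09*7080.1036/3.0e+08
fd = 313412.5839 Hz

313412.5839 Hz


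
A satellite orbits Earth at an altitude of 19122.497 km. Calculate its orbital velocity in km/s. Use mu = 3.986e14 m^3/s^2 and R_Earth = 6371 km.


r = R_E + alt = 6371.0 + 19122.497 = 25493.4970 km = 2.5493497e+07 m
v = sqrt(mu/r) = sqrt(3.986e14 / 2.5493497e+07) = 3954.1573 m/s = 3.9542 km/s

3.9542 km/s


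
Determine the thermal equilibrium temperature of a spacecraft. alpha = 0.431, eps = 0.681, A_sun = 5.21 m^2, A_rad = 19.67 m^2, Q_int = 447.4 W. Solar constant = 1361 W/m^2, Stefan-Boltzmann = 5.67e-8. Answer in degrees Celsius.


Numerator = alpha*S*A_sun + Q_int = 0.431*1361*5.21 + 447.4 = 3503.5391 W
Denominator = eps*sigma*A_rad = 0.681*5.67e-8*19.67 = 7.5951181e-07 W/K^4
T^4 = 4.612883e+09 K^4
T = 260.6112 K = -12.5388 C

-12.5388 degrees Celsius


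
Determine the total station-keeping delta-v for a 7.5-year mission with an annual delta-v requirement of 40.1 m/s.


dV = rate * years = 40.1 * 7.5
dV = 300.7500 m/s

300.7500 m/s


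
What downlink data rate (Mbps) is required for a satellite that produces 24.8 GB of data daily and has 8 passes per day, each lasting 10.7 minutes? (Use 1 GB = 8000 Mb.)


total contact time = 8 * 10.7 * 60 = 5136.0000 s
data = 24.8 GB = 198400.0000 Mb
rate = 198400.0000 / 5136.0000 = 38.6293 Mbps

38.6293 Mbps


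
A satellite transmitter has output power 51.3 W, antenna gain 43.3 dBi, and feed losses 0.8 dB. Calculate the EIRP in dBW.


Pt = 51.3 W = 17.1012 dBW
EIRP = Pt_dBW + Gt - losses = 17.1012 + 43.3 - 0.8 = 59.6012 dBW

59.6012 dBW


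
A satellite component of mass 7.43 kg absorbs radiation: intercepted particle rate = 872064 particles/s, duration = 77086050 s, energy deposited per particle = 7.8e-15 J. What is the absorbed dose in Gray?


Total energy deposited = rate * time * E_per
  = 872064 * 77086050 * 7.8e-15 = 0.524347 J
Dose = E_total / mass = 0.524347 / 7.43
Dose = 0.0705716 Gy

0.0706 Gy


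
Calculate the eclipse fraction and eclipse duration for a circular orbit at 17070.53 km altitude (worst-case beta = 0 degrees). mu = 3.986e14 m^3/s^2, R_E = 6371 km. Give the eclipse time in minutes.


r = 23441.5300 km
T = 595.3041 min
Eclipse fraction = arcsin(R_E/r)/pi = arcsin(6371.0000/23441.5300)/pi
= arcsin(0.2717826)/pi = 0.08761316
Eclipse duration = 0.08761316 * 595.3041 = 52.1565 min

52.1565 minutes


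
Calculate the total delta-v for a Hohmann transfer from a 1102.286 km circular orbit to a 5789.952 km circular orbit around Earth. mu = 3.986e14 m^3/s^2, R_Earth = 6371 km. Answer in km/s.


r1 = 7473.2860 km = 7.473286e+06 m
r2 = 12160.9520 km = 1.2160952e+07 m
dv1 = sqrt(mu/r1)*(sqrt(2*r2/(r1+r2)) - 1) = 825.1972 m/s
dv2 = sqrt(mu/r2)*(1 - sqrt(2*r1/(r1+r2))) = 729.9724 m/s
total dv = |dv1| + |dv2| = 825.1972 + 729.9724 = 1555.1696 m/s = 1.5552 km/s

1.5552 km/s


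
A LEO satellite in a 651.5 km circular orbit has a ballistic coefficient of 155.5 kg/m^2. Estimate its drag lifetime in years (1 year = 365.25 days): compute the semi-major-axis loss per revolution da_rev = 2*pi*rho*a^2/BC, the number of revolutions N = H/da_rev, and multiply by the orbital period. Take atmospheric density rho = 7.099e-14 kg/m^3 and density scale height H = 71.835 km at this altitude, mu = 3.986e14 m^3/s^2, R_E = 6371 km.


a = R_E + alt = 7022.5000 km = 7.0225e+06 m
da_rev = 2*pi*rho*a^2/BC = 2*pi*7.099e-14*(7.0225e+06)^2/155.5 = 0.141458858 m per revolution
N = H/da_rev = 71835.0000 m / 0.141458858 m = 507815.4959 revolutions
P = 2*pi*sqrt(a^3/mu) = 5856.6442 s
lifetime = N*P = 507815.4959 * 5856.6442 = 2.9740947e+09 s = 34422.3923 days
years = 34422.3923 / 365.25 = 94.2434 years

94.2434 years


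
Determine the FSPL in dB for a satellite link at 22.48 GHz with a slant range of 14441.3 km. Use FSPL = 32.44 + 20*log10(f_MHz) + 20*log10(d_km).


f = 22.48 GHz = 22480.0000 MHz
d = 14441.3 km
FSPL = 32.44 + 20*log10(22480.0000) + 20*log10(14441.3)
FSPL = 32.44 + 87.0359 + 83.1921
FSPL = 202.6681 dB

202.6681 dB


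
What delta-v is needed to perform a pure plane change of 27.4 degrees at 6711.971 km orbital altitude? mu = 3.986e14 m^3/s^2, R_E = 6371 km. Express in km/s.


r = 13082.9710 km = 1.3082971e+07 m
V = sqrt(mu/r) = 5519.6998 m/s
di = 27.4 deg = 0.4782202 rad
dV = 2*V*sin(di/2) = 2*5519.6998*sin(0.2391101)
dV = 2614.5509 m/s = 2.6146 km/s

2.6146 km/s


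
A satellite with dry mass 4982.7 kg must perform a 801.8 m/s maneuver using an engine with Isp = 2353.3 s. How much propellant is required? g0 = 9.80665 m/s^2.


ve = Isp * g0 = 2353.3 * 9.80665 = 23077.989445 m/s
mass ratio = exp(dv/ve) = exp(801.8/23077.989445) = 1.03535365
m_prop = m_dry * (mr - 1) = 4982.7 * (1.03535365 - 1)
m_prop = 176.1566 kg

176.1566 kg


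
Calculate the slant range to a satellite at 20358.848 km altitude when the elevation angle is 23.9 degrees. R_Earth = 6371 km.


h = 20358.848 km, el = 23.9 deg
d = -R_E*sin(el) + sqrt((R_E*sin(el))^2 + 2*R_E*h + h^2)
d = -6371.0000*sin(0.4171337) + sqrt((6371.0000*0.4051416)^2 + 2*6371.0000*20358.848 + 20358.848^2)
d = 23506.3400 km

23506.3400 km


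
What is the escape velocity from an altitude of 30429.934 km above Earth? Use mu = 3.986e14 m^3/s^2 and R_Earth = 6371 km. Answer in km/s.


r = 6371.0 + 30429.934 = 36800.9340 km = 3.6800934e+07 m
v_esc = sqrt(2*mu/r) = sqrt(2*3.986e14 / 3.6800934e+07)
v_esc = 4654.2984 m/s = 4.6543 km/s

4.6543 km/s


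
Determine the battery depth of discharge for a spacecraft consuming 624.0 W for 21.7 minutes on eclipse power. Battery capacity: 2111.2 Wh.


E_used = P * t / 60 = 624.0 * 21.7 / 60 = 225.6800 Wh
DOD = E_used / E_total * 100 = 225.6800 / 2111.2 * 100
DOD = 10.6897 %

10.6897 %


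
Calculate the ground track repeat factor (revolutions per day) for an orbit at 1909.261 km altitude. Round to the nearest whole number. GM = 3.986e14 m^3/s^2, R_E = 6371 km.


r = 8.280261e+06 m
T = 2*pi*sqrt(r^3/mu) = 7498.5495 s = 124.9758 min
revs/day = 1440 / 124.9758 = 11.5222
Rounded: 12 revolutions per day

12 revolutions per day


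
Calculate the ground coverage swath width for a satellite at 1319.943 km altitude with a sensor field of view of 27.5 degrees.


FOV = 27.5 deg = 0.4799655 rad
swath = 2 * alt * tan(FOV/2) = 2 * 1319.943 * tan(0.2399828)
swath = 2 * 1319.943 * 0.2446984
swath = 645.9760 km

645.9760 km


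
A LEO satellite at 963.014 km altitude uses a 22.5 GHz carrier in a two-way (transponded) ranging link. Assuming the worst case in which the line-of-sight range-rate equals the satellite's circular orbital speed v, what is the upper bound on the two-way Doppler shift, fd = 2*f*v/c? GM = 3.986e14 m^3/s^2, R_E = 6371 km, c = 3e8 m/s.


r = 7.334014e+06 m
v = sqrt(mu/r) = 7372.2114 m/s (worst-case radial velocity)
f = 22.5 GHz = 2.25e+10 Hz
fd = 2*f*v/c = 2*2.25e+10*7372.2114/3.0e+08
fd = 1.1058317e+06 Hz

1.1058e+06 Hz


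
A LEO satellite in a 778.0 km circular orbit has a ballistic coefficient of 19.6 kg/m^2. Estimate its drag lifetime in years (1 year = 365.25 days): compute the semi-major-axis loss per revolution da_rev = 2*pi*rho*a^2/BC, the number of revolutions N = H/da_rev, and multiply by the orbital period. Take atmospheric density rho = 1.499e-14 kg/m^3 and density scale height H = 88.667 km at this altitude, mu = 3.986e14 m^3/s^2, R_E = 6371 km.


a = R_E + alt = 7149.0000 km = 7.149e+06 m
da_rev = 2*pi*rho*a^2/BC = 2*pi*1.499e-14*(7.149e+06)^2/19.6 = 0.245593023 m per revolution
N = H/da_rev = 88667.0000 m / 0.245593023 m = 361032.2439 revolutions
P = 2*pi*sqrt(a^3/mu) = 6015.6030 s
lifetime = N*P = 361032.2439 * 6015.6030 = 2.1718266e+09 s = 25136.8825 days
years = 25136.8825 / 365.25 = 68.8210 years

68.8210 years


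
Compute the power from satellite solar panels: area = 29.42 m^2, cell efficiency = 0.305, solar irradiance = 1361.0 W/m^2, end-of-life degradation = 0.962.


P = area * eta * S * degradation
P = 29.42 * 0.305 * 1361.0 * 0.962
P = 11748.3183 W

11748.3183 W


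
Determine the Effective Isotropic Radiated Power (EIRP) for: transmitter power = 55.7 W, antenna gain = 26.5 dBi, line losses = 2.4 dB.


Pt = 55.7 W = 17.4586 dBW
EIRP = Pt_dBW + Gt - losses = 17.4586 + 26.5 - 2.4 = 41.5586 dBW

41.5586 dBW


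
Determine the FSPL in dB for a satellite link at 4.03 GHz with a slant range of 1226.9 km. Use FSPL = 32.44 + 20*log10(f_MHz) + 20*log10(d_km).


f = 4.03 GHz = 4030.0000 MHz
d = 1226.9 km
FSPL = 32.44 + 20*log10(4030.0000) + 20*log10(1226.9)
FSPL = 32.44 + 72.1061 + 61.7762
FSPL = 166.3223 dB

166.3223 dB


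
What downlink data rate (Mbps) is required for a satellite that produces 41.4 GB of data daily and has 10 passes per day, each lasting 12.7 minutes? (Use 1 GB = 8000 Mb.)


total contact time = 10 * 12.7 * 60 = 7620.0000 s
data = 41.4 GB = 331200.0000 Mb
rate = 331200.0000 / 7620.0000 = 43.4646 Mbps

43.4646 Mbps


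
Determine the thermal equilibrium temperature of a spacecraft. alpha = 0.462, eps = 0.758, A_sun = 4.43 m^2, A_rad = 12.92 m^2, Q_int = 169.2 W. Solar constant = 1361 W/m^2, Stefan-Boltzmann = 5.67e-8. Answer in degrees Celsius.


Numerator = alpha*S*A_sun + Q_int = 0.462*1361*4.43 + 169.2 = 2954.7043 W
Denominator = eps*sigma*A_rad = 0.758*5.67e-8*12.92 = 5.5528351e-07 W/K^4
T^4 = 5.3210733e+09 K^4
T = 270.0846 K = -3.0654 C

-3.0654 degrees Celsius


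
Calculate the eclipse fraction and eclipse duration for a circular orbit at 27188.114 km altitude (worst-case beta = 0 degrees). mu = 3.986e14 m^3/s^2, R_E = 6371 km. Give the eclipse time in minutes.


r = 33559.1140 km
T = 1019.7077 min
Eclipse fraction = arcsin(R_E/r)/pi = arcsin(6371.0000/33559.1140)/pi
= arcsin(0.1898441)/pi = 0.06079826
Eclipse duration = 0.06079826 * 1019.7077 = 61.9965 min

61.9965 minutes


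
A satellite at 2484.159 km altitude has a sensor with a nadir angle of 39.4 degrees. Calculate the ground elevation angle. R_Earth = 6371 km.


r = R_E + alt = 8855.1590 km
Law of sines in the satellite / Earth-center / ground-point triangle:
  sin(nadir)/R_E = sin(90 + el)/r  =>  cos(el) = (r/R_E)*sin(nadir)
cos(el) = (8855.1590 / 6371.0000) * sin(39.4 deg) = 0.8822225
el = arccos(0.8822225) = 28.0884 deg
(Earth-central angle = 90 - nadir - el = 22.5116 deg)

28.0884 degrees


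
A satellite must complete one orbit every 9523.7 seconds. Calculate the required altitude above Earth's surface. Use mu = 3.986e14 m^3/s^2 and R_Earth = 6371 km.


T = 9523.7 s
r = (mu*T^2/(4*pi^2))^(1/3) = (3.986e14 * 9523.7^2 / (4*pi^2))^(1/3)
r = 9.7109784e+06 m = 9710.9784 km
alt = r - R_E = 9710.9784 - 6371 = 3339.9784 km

3339.9784 km


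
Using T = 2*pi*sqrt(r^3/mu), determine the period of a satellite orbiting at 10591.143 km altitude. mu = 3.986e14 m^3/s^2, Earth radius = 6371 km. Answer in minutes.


r = 16962.1430 km = 1.6962143e+07 m
T = 2*pi*sqrt(r^3/mu) = 2*pi*sqrt(4.880251e+21 / 3.986e14)
T = 21985.2952 s = 366.4216 min

366.4216 minutes


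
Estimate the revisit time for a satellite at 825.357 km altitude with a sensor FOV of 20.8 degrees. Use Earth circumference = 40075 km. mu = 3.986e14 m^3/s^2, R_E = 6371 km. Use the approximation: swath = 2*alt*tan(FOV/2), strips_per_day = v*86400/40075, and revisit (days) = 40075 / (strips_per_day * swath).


swath = 2*825.357*tan(0.1815142) = 302.9627 km
v = sqrt(mu/r) = 7442.3878 m/s = 7.4424 km/s
strips/day = v*86400/40075 = 7.4424*86400/40075 = 16.0455
coverage/day = strips * swath = 16.0455 * 302.9627 = 4861.1798 km
revisit = 40075 / 4861.1798 = 8.2439 days

8.2439 days


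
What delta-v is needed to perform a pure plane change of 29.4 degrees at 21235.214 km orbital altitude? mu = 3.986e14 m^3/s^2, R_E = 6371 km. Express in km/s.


r = 27606.2140 km = 2.7606214e+07 m
V = sqrt(mu/r) = 3799.8392 m/s
di = 29.4 deg = 0.5131268 rad
dV = 2*V*sin(di/2) = 2*3799.8392*sin(0.2565634)
dV = 1928.4788 m/s = 1.9285 km/s

1.9285 km/s


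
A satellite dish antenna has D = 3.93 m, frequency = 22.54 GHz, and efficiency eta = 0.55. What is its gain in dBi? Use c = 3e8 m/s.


lambda = c/f = 3e8 / 2.254e+10 = 0.01330967 m
G = eta*(pi*D/lambda)^2 = 0.55*(pi*3.93/0.01330967)^2
G = 473274.2213 (linear)
G = 10*log10(473274.2213) = 56.7511 dBi

56.7511 dBi


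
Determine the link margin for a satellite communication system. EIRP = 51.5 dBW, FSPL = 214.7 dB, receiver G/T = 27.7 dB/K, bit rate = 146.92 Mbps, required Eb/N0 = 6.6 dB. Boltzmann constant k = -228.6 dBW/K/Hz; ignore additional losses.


C/N0 = EIRP - FSPL + G/T - k = 51.5 - 214.7 + 27.7 - (-228.6)
C/N0 = 93.1000 dB-Hz
R_b = 146.92 Mbps = 1.4692e+08 bps -> 10*log10(R_b) = 81.6708 dB-Hz
Eb/N0 = C/N0 - 10*log10(R_b) = 93.1000 - 81.6708 = 11.4292 dB
Margin = Eb/N0 - Eb/N0_req = 11.4292 - 6.6 = 4.8292 dB (link closes)

4.8292 dB


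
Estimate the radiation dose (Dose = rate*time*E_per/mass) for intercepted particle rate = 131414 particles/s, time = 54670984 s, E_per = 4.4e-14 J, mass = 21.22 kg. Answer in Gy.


Total energy deposited = rate * time * E_per
  = 131414 * 54670984 * 4.4e-14 = 0.3161194 J
Dose = E_total / mass = 0.3161194 / 21.22
Dose = 0.01489724 Gy

0.0149 Gy


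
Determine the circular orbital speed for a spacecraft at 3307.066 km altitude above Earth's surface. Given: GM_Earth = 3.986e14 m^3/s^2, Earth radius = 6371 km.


r = R_E + alt = 6371.0 + 3307.066 = 9678.0660 km = 9.678066e+06 m
v = sqrt(mu/r) = sqrt(3.986e14 / 9.678066e+06) = 6417.6253 m/s = 6.4176 km/s

6.4176 km/s


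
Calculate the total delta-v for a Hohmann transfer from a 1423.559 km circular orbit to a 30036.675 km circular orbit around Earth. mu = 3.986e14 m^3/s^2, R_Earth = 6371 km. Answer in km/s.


r1 = 7794.5590 km = 7.794559e+06 m
r2 = 36407.6750 km = 3.6407675e+07 m
dv1 = sqrt(mu/r1)*(sqrt(2*r2/(r1+r2)) - 1) = 2027.1993 m/s
dv2 = sqrt(mu/r2)*(1 - sqrt(2*r1/(r1+r2))) = 1343.8204 m/s
total dv = |dv1| + |dv2| = 2027.1993 + 1343.8204 = 3371.0197 m/s = 3.3710 km/s

3.3710 km/s


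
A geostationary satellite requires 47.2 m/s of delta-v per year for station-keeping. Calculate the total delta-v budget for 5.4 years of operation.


dV = rate * years = 47.2 * 5.4
dV = 254.8800 m/s

254.8800 m/s


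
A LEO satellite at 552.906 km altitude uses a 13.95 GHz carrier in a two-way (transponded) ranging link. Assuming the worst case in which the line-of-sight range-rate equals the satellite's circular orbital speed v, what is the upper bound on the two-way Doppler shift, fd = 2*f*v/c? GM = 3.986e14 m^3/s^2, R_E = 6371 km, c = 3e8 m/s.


r = 6.923906e+06 m
v = sqrt(mu/r) = 7587.4015 m/s (worst-case radial velocity)
f = 13.95 GHz = 1.395e+10 Hz
fd = 2*f*v/c = 2*1.395e+10*7587.4015/3.0e+08
fd = 705628.3387 Hz

705628.3387 Hz


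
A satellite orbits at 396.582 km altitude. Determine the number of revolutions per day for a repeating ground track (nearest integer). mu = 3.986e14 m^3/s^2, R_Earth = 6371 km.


r = 6.767582e+06 m
T = 2*pi*sqrt(r^3/mu) = 5540.6601 s = 92.3443 min
revs/day = 1440 / 92.3443 = 15.5938
Rounded: 16 revolutions per day

16 revolutions per day


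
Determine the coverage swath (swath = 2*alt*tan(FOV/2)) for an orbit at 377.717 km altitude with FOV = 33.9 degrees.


FOV = 33.9 deg = 0.5916666 rad
swath = 2 * alt * tan(FOV/2) = 2 * 377.717 * tan(0.2958333)
swath = 2 * 377.717 * 0.3047767
swath = 230.2387 km

230.2387 km


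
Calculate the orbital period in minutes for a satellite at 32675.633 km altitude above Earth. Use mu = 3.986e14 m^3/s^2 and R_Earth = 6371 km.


r = 39046.6330 km = 3.9046633e+07 m
T = 2*pi*sqrt(r^3/mu) = 2*pi*sqrt(5.9532041e+22 / 3.986e14)
T = 76786.8067 s = 1279.7801 min

1279.7801 minutes


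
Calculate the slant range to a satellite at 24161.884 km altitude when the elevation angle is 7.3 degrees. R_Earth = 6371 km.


h = 24161.884 km, el = 7.3 deg
d = -R_E*sin(el) + sqrt((R_E*sin(el))^2 + 2*R_E*h + h^2)
d = -6371.0000*sin(0.127409) + sqrt((6371.0000*0.1270646)^2 + 2*6371.0000*24161.884 + 24161.884^2)
d = 29062.2423 km

29062.2423 km


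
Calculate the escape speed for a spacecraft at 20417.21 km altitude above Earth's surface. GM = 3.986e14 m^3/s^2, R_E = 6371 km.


r = 6371.0 + 20417.21 = 26788.2100 km = 2.678821e+07 m
v_esc = sqrt(2*mu/r) = sqrt(2*3.986e14 / 2.678821e+07)
v_esc = 5455.2141 m/s = 5.4552 km/s

5.4552 km/s


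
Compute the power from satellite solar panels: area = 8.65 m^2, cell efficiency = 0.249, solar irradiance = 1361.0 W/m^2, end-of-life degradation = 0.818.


P = area * eta * S * degradation
P = 8.65 * 0.249 * 1361.0 * 0.818
P = 2397.8769 W

2397.8769 W


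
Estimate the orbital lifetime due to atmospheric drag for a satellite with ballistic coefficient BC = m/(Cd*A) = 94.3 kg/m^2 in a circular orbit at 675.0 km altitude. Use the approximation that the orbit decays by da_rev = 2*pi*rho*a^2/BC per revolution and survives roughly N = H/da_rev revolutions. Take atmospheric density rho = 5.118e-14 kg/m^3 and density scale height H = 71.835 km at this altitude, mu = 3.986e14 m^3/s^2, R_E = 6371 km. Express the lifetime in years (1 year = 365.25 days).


a = R_E + alt = 7046.0000 km = 7.046e+06 m
da_rev = 2*pi*rho*a^2/BC = 2*pi*5.118e-14*(7.046e+06)^2/94.3 = 0.169298743 m per revolution
N = H/da_rev = 71835.0000 m / 0.169298743 m = 424309.1149 revolutions
P = 2*pi*sqrt(a^3/mu) = 5886.0667 s
lifetime = N*P = 424309.1149 * 5886.0667 = 2.4975118e+09 s = 28906.3860 days
years = 28906.3860 / 365.25 = 79.1414 years

79.1414 years


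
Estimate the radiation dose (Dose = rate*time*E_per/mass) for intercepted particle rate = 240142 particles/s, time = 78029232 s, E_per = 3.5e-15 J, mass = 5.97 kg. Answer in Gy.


Total energy deposited = rate * time * E_per
  = 240142 * 78029232 * 3.5e-15 = 0.06558334 J
Dose = E_total / mass = 0.06558334 / 5.97
Dose = 0.01098548 Gy

0.0110 Gy


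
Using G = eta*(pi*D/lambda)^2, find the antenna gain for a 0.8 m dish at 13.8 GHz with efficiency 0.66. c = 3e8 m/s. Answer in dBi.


lambda = c/f = 3e8 / 1.38e+10 = 0.02173913 m
G = eta*(pi*D/lambda)^2 = 0.66*(pi*0.8/0.02173913)^2
G = 8821.4366 (linear)
G = 10*log10(8821.4366) = 39.4554 dBi

39.4554 dBi


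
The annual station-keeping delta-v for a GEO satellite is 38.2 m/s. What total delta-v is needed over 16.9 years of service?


dV = rate * years = 38.2 * 16.9
dV = 645.5800 m/s

645.5800 m/s


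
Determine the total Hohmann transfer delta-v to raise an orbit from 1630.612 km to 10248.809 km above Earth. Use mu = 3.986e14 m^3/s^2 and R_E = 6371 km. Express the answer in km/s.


r1 = 8001.6120 km = 8.001612e+06 m
r2 = 16619.8090 km = 1.6619809e+07 m
dv1 = sqrt(mu/r1)*(sqrt(2*r2/(r1+r2)) - 1) = 1142.7366 m/s
dv2 = sqrt(mu/r2)*(1 - sqrt(2*r1/(r1+r2))) = 949.0545 m/s
total dv = |dv1| + |dv2| = 1142.7366 + 949.0545 = 2091.7911 m/s = 2.0918 km/s

2.0918 km/s


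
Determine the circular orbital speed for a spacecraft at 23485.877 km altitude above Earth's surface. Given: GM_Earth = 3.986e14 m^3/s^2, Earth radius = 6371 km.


r = R_E + alt = 6371.0 + 23485.877 = 29856.8770 km = 2.9856877e+07 m
v = sqrt(mu/r) = sqrt(3.986e14 / 2.9856877e+07) = 3653.8142 m/s = 3.6538 km/s

3.6538 km/s


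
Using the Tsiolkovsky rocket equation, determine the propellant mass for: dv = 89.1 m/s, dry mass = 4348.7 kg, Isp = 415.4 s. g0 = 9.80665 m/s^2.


ve = Isp * g0 = 415.4 * 9.80665 = 4073.682410 m/s
mass ratio = exp(dv/ve) = exp(89.1/4073.682410) = 1.02211305
m_prop = m_dry * (mr - 1) = 4348.7 * (1.02211305 - 1)
m_prop = 96.1630 kg

96.1630 kg


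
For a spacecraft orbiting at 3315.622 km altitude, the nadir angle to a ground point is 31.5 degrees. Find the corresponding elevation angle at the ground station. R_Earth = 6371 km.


r = R_E + alt = 9686.6220 km
Law of sines in the satellite / Earth-center / ground-point triangle:
  sin(nadir)/R_E = sin(90 + el)/r  =>  cos(el) = (r/R_E)*sin(nadir)
cos(el) = (9686.6220 / 6371.0000) * sin(31.5 deg) = 0.7944194
el = arccos(0.7944194) = 37.3995 deg
(Earth-central angle = 90 - nadir - el = 21.1005 deg)

37.3995 degrees


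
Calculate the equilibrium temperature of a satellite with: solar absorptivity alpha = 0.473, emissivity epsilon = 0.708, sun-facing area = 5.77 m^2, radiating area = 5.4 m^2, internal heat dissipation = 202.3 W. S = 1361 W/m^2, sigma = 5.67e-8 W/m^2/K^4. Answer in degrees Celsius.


Numerator = alpha*S*A_sun + Q_int = 0.473*1361*5.77 + 202.3 = 3916.7548 W
Denominator = eps*sigma*A_rad = 0.708*5.67e-8*5.4 = 2.1677544e-07 W/K^4
T^4 = 1.8068259e+10 K^4
T = 366.6309 K = 93.4809 C

93.4809 degrees Celsius


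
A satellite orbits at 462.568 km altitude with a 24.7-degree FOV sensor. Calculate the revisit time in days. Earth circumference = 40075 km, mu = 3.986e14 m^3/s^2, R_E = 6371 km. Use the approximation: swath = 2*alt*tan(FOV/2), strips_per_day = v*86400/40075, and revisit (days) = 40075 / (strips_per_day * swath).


swath = 2*462.568*tan(0.2155482) = 202.5581 km
v = sqrt(mu/r) = 7637.3886 m/s = 7.6374 km/s
strips/day = v*86400/40075 = 7.6374*86400/40075 = 16.4659
coverage/day = strips * swath = 16.4659 * 202.5581 = 3335.2993 km
revisit = 40075 / 3335.2993 = 12.0154 days

12.0154 days


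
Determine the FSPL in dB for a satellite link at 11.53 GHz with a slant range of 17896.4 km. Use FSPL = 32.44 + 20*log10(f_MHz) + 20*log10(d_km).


f = 11.53 GHz = 11530.0000 MHz
d = 17896.4 km
FSPL = 32.44 + 20*log10(11530.0000) + 20*log10(17896.4)
FSPL = 32.44 + 81.2366 + 85.0553
FSPL = 198.7319 dB

198.7319 dB


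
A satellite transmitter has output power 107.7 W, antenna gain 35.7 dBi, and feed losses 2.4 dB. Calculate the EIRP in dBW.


Pt = 107.7 W = 20.3222 dBW
EIRP = Pt_dBW + Gt - losses = 20.3222 + 35.7 - 2.4 = 53.6222 dBW

53.6222 dBW


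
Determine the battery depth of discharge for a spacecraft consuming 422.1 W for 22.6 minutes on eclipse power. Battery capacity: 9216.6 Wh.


E_used = P * t / 60 = 422.1 * 22.6 / 60 = 158.9910 Wh
DOD = E_used / E_total * 100 = 158.9910 / 9216.6 * 100
DOD = 1.7251 %

1.7251 %


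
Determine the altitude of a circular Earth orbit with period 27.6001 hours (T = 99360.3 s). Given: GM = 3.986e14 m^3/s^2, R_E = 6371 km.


T = 99360.3 s
r = (mu*T^2/(4*pi^2))^(1/3) = (3.986e14 * 99360.3^2 / (4*pi^2))^(1/3)
r = 4.6366158e+07 m = 46366.1585 km
alt = r - R_E = 46366.1585 - 6371 = 39995.1585 km

39995.1585 km


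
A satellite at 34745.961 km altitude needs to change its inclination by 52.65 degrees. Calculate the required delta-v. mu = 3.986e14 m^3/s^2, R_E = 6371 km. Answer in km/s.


r = 41116.9610 km = 4.1116961e+07 m
V = sqrt(mu/r) = 3113.5665 m/s
di = 52.65 deg = 0.9189159 rad
dV = 2*V*sin(di/2) = 2*3113.5665*sin(0.4594579)
dV = 2761.4988 m/s = 2.7615 km/s

2.7615 km/s


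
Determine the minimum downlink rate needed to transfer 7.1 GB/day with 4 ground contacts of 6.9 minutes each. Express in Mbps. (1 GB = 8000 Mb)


total contact time = 4 * 6.9 * 60 = 1656.0000 s
data = 7.1 GB = 56800.0000 Mb
rate = 56800.0000 / 1656.0000 = 34.2995 Mbps

34.2995 Mbps


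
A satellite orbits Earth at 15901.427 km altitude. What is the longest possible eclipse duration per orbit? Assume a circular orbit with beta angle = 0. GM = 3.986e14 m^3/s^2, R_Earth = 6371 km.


r = 22272.4270 km
T = 551.3296 min
Eclipse fraction = arcsin(R_E/r)/pi = arcsin(6371.0000/22272.4270)/pi
= arcsin(0.2860488)/pi = 0.09234193
Eclipse duration = 0.09234193 * 551.3296 = 50.9108 min

50.9108 minutes


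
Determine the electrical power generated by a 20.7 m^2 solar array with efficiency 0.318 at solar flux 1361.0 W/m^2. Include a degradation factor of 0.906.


P = area * eta * S * degradation
P = 20.7 * 0.318 * 1361.0 * 0.906
P = 8116.7803 W

8116.7803 W


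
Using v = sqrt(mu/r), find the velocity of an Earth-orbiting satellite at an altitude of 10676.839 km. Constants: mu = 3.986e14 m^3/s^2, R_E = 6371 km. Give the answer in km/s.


r = R_E + alt = 6371.0 + 10676.839 = 17047.8390 km = 1.7047839e+07 m
v = sqrt(mu/r) = sqrt(3.986e14 / 1.7047839e+07) = 4835.4175 m/s = 4.8354 km/s

4.8354 km/s


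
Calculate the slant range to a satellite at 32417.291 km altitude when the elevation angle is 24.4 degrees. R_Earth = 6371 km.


h = 32417.291 km, el = 24.4 deg
d = -R_E*sin(el) + sqrt((R_E*sin(el))^2 + 2*R_E*h + h^2)
d = -6371.0000*sin(0.4258603) + sqrt((6371.0000*0.4131044)^2 + 2*6371.0000*32417.291 + 32417.291^2)
d = 35720.0179 km

35720.0179 km
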